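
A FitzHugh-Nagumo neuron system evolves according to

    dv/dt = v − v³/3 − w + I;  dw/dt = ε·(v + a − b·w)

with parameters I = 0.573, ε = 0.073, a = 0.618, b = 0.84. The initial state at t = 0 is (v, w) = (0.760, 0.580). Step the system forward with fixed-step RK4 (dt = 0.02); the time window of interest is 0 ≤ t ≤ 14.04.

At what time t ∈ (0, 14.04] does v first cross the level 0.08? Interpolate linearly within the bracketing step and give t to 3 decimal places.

t=0.000: state=(0.760, 0.580)
step 1 (dt=0.02): k1=(0.607, 0.065), k2=(0.609, 0.065), k3=(0.609, 0.065), k4=(0.610, 0.066); state += dt/6·(k1+2k2+2k3+k4)
t=0.020: state=(0.772, 0.581)
t=0.040: state=(0.784, 0.583)
t=0.060: state=(0.797, 0.584)
continuing one RK4 step at a time; state shown every 25 steps (Δt=0.5):
t=0.500: state=(1.074, 0.618)
t=1.000: state=(1.344, 0.665)
t=1.500: state=(1.508, 0.719)
t=2.000: state=(1.576, 0.775)
t=2.500: state=(1.589, 0.831)
t=3.000: state=(1.576, 0.885)
t=3.500: state=(1.551, 0.937)
t=4.000: state=(1.521, 0.986)
t=4.500: state=(1.487, 1.032)
t=5.000: state=(1.452, 1.076)
t=5.500: state=(1.416, 1.117)
t=6.000: state=(1.378, 1.156)
t=6.500: state=(1.339, 1.192)
t=7.000: state=(1.298, 1.226)
t=7.500: state=(1.255, 1.257)
t=8.000: state=(1.210, 1.285)
t=8.500: state=(1.162, 1.311)
t=9.000: state=(1.110, 1.335)
t=9.500: state=(1.053, 1.356)
t=10.000: state=(0.990, 1.374)
t=10.500: state=(0.918, 1.389)
t=11.000: state=(0.833, 1.401)
t=11.500: state=(0.728, 1.409)
t=12.000: state=(0.592, 1.412)
t=12.500: state=(0.402, 1.410)
t=13.000: state=(0.116, 1.399)
t=13.040: state=(0.087, 1.398)
next step: t=13.060: state=(0.072, 1.397) — v has crossed 0.08
linear interpolation between t=13.040 (0.08727) and t=13.060 (0.07238) → t≈13.050

t = 13.050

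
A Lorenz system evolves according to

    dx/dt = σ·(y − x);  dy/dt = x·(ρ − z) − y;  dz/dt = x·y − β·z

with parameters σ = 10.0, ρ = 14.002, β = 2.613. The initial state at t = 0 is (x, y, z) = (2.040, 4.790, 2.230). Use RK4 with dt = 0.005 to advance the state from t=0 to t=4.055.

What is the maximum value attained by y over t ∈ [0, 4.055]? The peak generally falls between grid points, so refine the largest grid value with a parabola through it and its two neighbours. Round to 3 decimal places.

max y = 12.844

t=0.000: state=(2.040, 4.790, 2.230)
step 1 (dt=0.005): k1=(27.500, 19.225, 3.945), k2=(27.293, 19.965, 4.350), k3=(27.317, 19.955, 4.348), k4=(27.132, 20.686, 4.759); state += dt/6·(k1+2k2+2k3+k4)
t=0.005: state=(2.177, 4.890, 2.252)
t=0.010: state=(2.311, 4.997, 2.278)
t=0.015: state=(2.445, 5.111, 2.308)
continuing one RK4 step at a time; state shown every 40 steps (Δt=0.2):
t=0.200: state=(8.394, 12.119, 8.913)
t=0.400: state=(8.659, 4.387, 20.761)
t=0.600: state=(1.785, 0.218, 13.368)
t=0.800: state=(0.703, 0.741, 7.990)
t=1.000: state=(1.329, 1.948, 4.939)
t=1.200: state=(3.716, 5.700, 4.411)
t=1.400: state=(9.139, 11.561, 12.533)
t=1.600: state=(7.031, 3.395, 18.827)
t=1.800: state=(2.181, 1.248, 12.250)
t=2.000: state=(1.959, 2.441, 7.773)
t=2.200: state=(4.050, 5.760, 6.499)
t=2.400: state=(8.364, 10.192, 12.542)
t=2.600: state=(7.133, 4.506, 17.771)
t=2.800: state=(3.164, 2.287, 12.628)
t=3.000: state=(3.100, 3.747, 8.799)
t=3.200: state=(5.548, 7.284, 8.982)
t=3.400: state=(8.285, 8.437, 15.159)
t=3.600: state=(5.677, 3.859, 15.685)
t=3.800: state=(3.619, 3.428, 11.522)
t=4.000: state=(4.509, 5.504, 9.539)
t=4.055: state=(5.121, 6.341, 9.726)
largest grid value and its neighbours: y(0.240)=12.83890, y(0.245)=12.84264, y(0.250)=12.82396
parabola through these three points peaks at t≈0.243 with y≈12.84389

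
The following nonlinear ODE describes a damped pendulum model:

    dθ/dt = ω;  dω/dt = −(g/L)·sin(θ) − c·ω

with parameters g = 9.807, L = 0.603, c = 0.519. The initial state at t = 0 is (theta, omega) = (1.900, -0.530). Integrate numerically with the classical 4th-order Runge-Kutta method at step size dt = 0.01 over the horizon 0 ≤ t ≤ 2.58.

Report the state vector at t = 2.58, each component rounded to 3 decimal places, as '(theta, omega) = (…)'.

t=0.000: state=(1.900, -0.530)
step 1 (dt=0.01): k1=(-0.530, -15.115), k2=(-0.606, -15.090), k3=(-0.605, -15.092), k4=(-0.681, -15.068); state += dt/6·(k1+2k2+2k3+k4)
t=0.010: state=(1.894, -0.681)
t=0.020: state=(1.886, -0.831)
t=0.030: state=(1.877, -0.982)
continuing one RK4 step at a time; state shown every 10 steps (Δt=0.1):
t=0.100: state=(1.772, -2.027)
t=0.200: state=(1.495, -3.500)
t=0.300: state=(1.076, -4.836)
t=0.400: state=(0.543, -5.731)
t=0.500: state=(-0.043, -5.825)
t=0.600: state=(-0.592, -5.028)
t=0.700: state=(-1.028, -3.620)
t=0.800: state=(-1.309, -1.975)
t=0.900: state=(-1.423, -0.320)
t=1.000: state=(-1.375, 1.261)
t=1.100: state=(-1.175, 2.716)
t=1.200: state=(-0.840, 3.919)
t=1.300: state=(-0.407, 4.645)
t=1.400: state=(0.065, 4.673)
t=1.500: state=(0.504, 3.984)
t=1.600: state=(0.845, 2.784)
t=1.700: state=(1.053, 1.345)
t=1.800: state=(1.113, -0.132)
t=1.900: state=(1.029, -1.524)
t=2.000: state=(0.815, -2.716)
t=2.100: state=(0.498, -3.549)
t=2.200: state=(0.123, -3.852)
t=2.300: state=(-0.252, -3.549)
t=2.400: state=(-0.569, -2.727)
t=2.500: state=(-0.787, -1.584)
t=2.580: state=(-0.873, -0.573)

(theta, omega) = (-0.873, -0.573)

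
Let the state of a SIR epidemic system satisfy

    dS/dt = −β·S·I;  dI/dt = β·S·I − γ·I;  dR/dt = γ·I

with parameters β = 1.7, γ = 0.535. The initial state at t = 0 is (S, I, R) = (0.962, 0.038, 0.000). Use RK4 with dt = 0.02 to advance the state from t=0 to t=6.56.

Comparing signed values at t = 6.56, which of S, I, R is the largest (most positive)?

largest component: R

t=0.000: state=(0.962, 0.038, 0.000)
step 1 (dt=0.02): k1=(-0.062, 0.042, 0.020), k2=(-0.063, 0.042, 0.021), k3=(-0.063, 0.042, 0.021), k4=(-0.063, 0.043, 0.021); state += dt/6·(k1+2k2+2k3+k4)
t=0.020: state=(0.961, 0.039, 0.000)
t=0.040: state=(0.959, 0.040, 0.001)
t=0.060: state=(0.958, 0.041, 0.001)
continuing one RK4 step at a time; state shown every 25 steps (Δt=0.5):
t=0.500: state=(0.922, 0.065, 0.013)
t=1.000: state=(0.858, 0.106, 0.036)
t=1.500: state=(0.766, 0.162, 0.072)
t=2.000: state=(0.650, 0.227, 0.123)
t=2.500: state=(0.522, 0.286, 0.192)
t=3.000: state=(0.402, 0.323, 0.274)
t=3.500: state=(0.304, 0.333, 0.363)
t=4.000: state=(0.230, 0.320, 0.451)
t=4.500: state=(0.177, 0.290, 0.532)
t=5.000: state=(0.141, 0.254, 0.605)
t=5.500: state=(0.115, 0.217, 0.668)
t=6.000: state=(0.097, 0.181, 0.721)
t=6.500: state=(0.084, 0.150, 0.766)
t=6.560: state=(0.083, 0.146, 0.770)
compare at T: S=0.083, I=0.146, R=0.770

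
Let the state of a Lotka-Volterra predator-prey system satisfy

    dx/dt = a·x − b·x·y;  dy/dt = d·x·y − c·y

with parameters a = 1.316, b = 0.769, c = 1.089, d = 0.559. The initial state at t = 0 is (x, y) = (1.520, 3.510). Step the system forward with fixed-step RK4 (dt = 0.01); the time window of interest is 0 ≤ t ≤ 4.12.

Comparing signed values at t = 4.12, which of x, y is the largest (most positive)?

t=0.000: state=(1.520, 3.510)
step 1 (dt=0.01): k1=(-2.102, -0.840), k2=(-2.083, -0.860), k3=(-2.083, -0.859), k4=(-2.064, -0.879); state += dt/6·(k1+2k2+2k3+k4)
t=0.010: state=(1.499, 3.501)
t=0.020: state=(1.479, 3.492)
t=0.030: state=(1.459, 3.483)
continuing one RK4 step at a time; state shown every 20 steps (Δt=0.2):
t=0.200: state=(1.172, 3.277)
t=0.400: state=(0.943, 2.964)
t=0.600: state=(0.798, 2.626)
t=0.800: state=(0.711, 2.297)
t=1.000: state=(0.666, 1.994)
t=1.200: state=(0.651, 1.726)
t=1.400: state=(0.661, 1.494)
t=1.600: state=(0.695, 1.296)
t=1.800: state=(0.750, 1.129)
t=2.000: state=(0.830, 0.992)
t=2.200: state=(0.935, 0.880)
t=2.400: state=(1.070, 0.792)
t=2.600: state=(1.239, 0.724)
t=2.800: state=(1.448, 0.677)
t=3.000: state=(1.702, 0.649)
t=3.200: state=(2.006, 0.642)
t=3.400: state=(2.362, 0.659)
t=3.600: state=(2.768, 0.705)
t=3.800: state=(3.212, 0.792)
t=4.000: state=(3.662, 0.936)
t=4.120: state=(3.913, 1.059)
compare at T: x=3.913, y=1.059

largest component: x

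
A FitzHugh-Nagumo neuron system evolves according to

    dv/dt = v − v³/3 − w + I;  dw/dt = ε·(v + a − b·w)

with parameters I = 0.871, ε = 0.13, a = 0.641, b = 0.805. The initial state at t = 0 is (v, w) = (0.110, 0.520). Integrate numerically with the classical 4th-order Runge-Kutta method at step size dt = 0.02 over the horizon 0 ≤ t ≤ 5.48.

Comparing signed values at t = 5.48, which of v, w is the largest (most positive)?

largest component: v

t=0.000: state=(0.110, 0.520)
step 1 (dt=0.02): k1=(0.461, 0.043), k2=(0.465, 0.044), k3=(0.465, 0.044), k4=(0.469, 0.044); state += dt/6·(k1+2k2+2k3+k4)
t=0.020: state=(0.119, 0.521)
t=0.040: state=(0.129, 0.522)
t=0.060: state=(0.138, 0.523)
continuing one RK4 step at a time; state shown every 10 steps (Δt=0.2):
t=0.200: state=(0.211, 0.530)
t=0.400: state=(0.330, 0.542)
t=0.600: state=(0.470, 0.558)
t=0.800: state=(0.629, 0.577)
t=1.000: state=(0.804, 0.600)
t=1.200: state=(0.986, 0.627)
t=1.400: state=(1.164, 0.658)
t=1.600: state=(1.322, 0.693)
t=1.800: state=(1.453, 0.731)
t=2.000: state=(1.551, 0.771)
t=2.200: state=(1.617, 0.812)
t=2.400: state=(1.659, 0.854)
t=2.600: state=(1.681, 0.896)
t=2.800: state=(1.690, 0.937)
t=3.000: state=(1.689, 0.978)
t=3.200: state=(1.681, 1.017)
t=3.400: state=(1.669, 1.056)
t=3.600: state=(1.655, 1.093)
t=3.800: state=(1.638, 1.130)
t=4.000: state=(1.621, 1.165)
t=4.200: state=(1.602, 1.198)
t=4.400: state=(1.582, 1.231)
t=4.600: state=(1.562, 1.263)
t=4.800: state=(1.542, 1.293)
t=5.000: state=(1.522, 1.322)
t=5.200: state=(1.501, 1.350)
t=5.400: state=(1.480, 1.377)
t=5.480: state=(1.471, 1.387)
compare at T: v=1.471, w=1.387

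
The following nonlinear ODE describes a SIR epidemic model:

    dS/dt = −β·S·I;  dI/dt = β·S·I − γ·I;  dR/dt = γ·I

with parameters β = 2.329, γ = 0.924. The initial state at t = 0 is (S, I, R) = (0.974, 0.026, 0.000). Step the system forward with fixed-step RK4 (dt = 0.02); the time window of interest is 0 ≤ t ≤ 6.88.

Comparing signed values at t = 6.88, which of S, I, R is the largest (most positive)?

largest component: R

t=0.000: state=(0.974, 0.026, 0.000)
step 1 (dt=0.02): k1=(-0.059, 0.035, 0.024), k2=(-0.060, 0.035, 0.024), k3=(-0.060, 0.035, 0.024), k4=(-0.061, 0.036, 0.025); state += dt/6·(k1+2k2+2k3+k4)
t=0.020: state=(0.973, 0.027, 0.000)
t=0.040: state=(0.972, 0.027, 0.001)
t=0.060: state=(0.970, 0.028, 0.002)
continuing one RK4 step at a time; state shown every 25 steps (Δt=0.5):
t=0.500: state=(0.933, 0.050, 0.017)
t=1.000: state=(0.862, 0.090, 0.049)
t=1.500: state=(0.753, 0.145, 0.102)
t=2.000: state=(0.614, 0.203, 0.183)
t=2.500: state=(0.473, 0.240, 0.287)
t=3.000: state=(0.355, 0.245, 0.400)
t=3.500: state=(0.270, 0.221, 0.508)
t=4.000: state=(0.213, 0.184, 0.602)
t=4.500: state=(0.176, 0.145, 0.678)
t=5.000: state=(0.152, 0.111, 0.737)
t=5.500: state=(0.136, 0.082, 0.782)
t=6.000: state=(0.125, 0.060, 0.815)
t=6.500: state=(0.118, 0.044, 0.838)
t=6.880: state=(0.114, 0.034, 0.852)
compare at T: S=0.114, I=0.034, R=0.852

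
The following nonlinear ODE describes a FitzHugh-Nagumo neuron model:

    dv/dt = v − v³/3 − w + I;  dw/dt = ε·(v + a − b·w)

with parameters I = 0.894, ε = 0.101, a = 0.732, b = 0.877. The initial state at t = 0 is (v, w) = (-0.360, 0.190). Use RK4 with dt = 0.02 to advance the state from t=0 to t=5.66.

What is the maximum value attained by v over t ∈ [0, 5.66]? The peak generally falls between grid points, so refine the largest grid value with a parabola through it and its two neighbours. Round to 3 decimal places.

max v = 1.855

t=0.000: state=(-0.360, 0.190)
step 1 (dt=0.02): k1=(0.360, 0.021), k2=(0.362, 0.021), k3=(0.363, 0.021), k4=(0.365, 0.021); state += dt/6·(k1+2k2+2k3+k4)
t=0.020: state=(-0.353, 0.190)
t=0.040: state=(-0.345, 0.191)
t=0.060: state=(-0.338, 0.191)
continuing one RK4 step at a time; state shown every 10 steps (Δt=0.2):
t=0.200: state=(-0.282, 0.195)
t=0.400: state=(-0.189, 0.201)
t=0.600: state=(-0.078, 0.210)
t=0.800: state=(0.055, 0.220)
t=1.000: state=(0.215, 0.234)
t=1.200: state=(0.404, 0.251)
t=1.400: state=(0.624, 0.271)
t=1.600: state=(0.867, 0.296)
t=1.800: state=(1.116, 0.325)
t=2.000: state=(1.347, 0.359)
t=2.200: state=(1.537, 0.396)
t=2.400: state=(1.676, 0.436)
t=2.600: state=(1.766, 0.478)
t=2.800: state=(1.818, 0.520)
t=3.000: state=(1.845, 0.562)
t=3.200: state=(1.854, 0.604)
t=3.400: state=(1.854, 0.645)
t=3.600: state=(1.847, 0.686)
t=3.800: state=(1.837, 0.725)
t=4.000: state=(1.824, 0.764)
t=4.200: state=(1.810, 0.801)
t=4.400: state=(1.795, 0.838)
t=4.600: state=(1.779, 0.874)
t=4.800: state=(1.764, 0.908)
t=5.000: state=(1.748, 0.942)
t=5.200: state=(1.732, 0.975)
t=5.400: state=(1.716, 1.007)
t=5.600: state=(1.699, 1.038)
t=5.660: state=(1.695, 1.048)
largest grid value and its neighbours: v(3.260)=1.85518, v(3.280)=1.85522, v(3.300)=1.85519
parabola through these three points peaks at t≈3.281 with v≈1.85522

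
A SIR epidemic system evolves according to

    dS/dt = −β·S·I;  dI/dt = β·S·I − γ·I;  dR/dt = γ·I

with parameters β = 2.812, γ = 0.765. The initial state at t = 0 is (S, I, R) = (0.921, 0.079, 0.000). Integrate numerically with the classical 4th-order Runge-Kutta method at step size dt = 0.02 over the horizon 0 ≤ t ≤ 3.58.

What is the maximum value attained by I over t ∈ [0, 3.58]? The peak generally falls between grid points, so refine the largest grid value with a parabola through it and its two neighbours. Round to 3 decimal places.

max I = 0.396

t=0.000: state=(0.921, 0.079, 0.000)
step 1 (dt=0.02): k1=(-0.205, 0.144, 0.060), k2=(-0.208, 0.146, 0.062), k3=(-0.208, 0.146, 0.062), k4=(-0.211, 0.149, 0.063); state += dt/6·(k1+2k2+2k3+k4)
t=0.020: state=(0.917, 0.082, 0.001)
t=0.040: state=(0.913, 0.085, 0.003)
t=0.060: state=(0.908, 0.088, 0.004)
continuing one RK4 step at a time; state shown every 10 steps (Δt=0.2):
t=0.200: state=(0.873, 0.112, 0.015)
t=0.400: state=(0.810, 0.155, 0.035)
t=0.600: state=(0.732, 0.205, 0.062)
t=0.800: state=(0.643, 0.259, 0.098)
t=1.000: state=(0.547, 0.311, 0.142)
t=1.200: state=(0.454, 0.354, 0.193)
t=1.400: state=(0.369, 0.382, 0.249)
t=1.600: state=(0.296, 0.395, 0.309)
t=1.800: state=(0.237, 0.394, 0.369)
t=2.000: state=(0.191, 0.381, 0.429)
t=2.200: state=(0.155, 0.360, 0.485)
t=2.400: state=(0.127, 0.334, 0.539)
t=2.600: state=(0.106, 0.306, 0.588)
t=2.800: state=(0.090, 0.278, 0.632)
t=3.000: state=(0.078, 0.250, 0.673)
t=3.200: state=(0.068, 0.223, 0.709)
t=3.400: state=(0.060, 0.199, 0.741)
t=3.580: state=(0.055, 0.178, 0.767)
largest grid value and its neighbours: I(1.660)=0.39615, I(1.680)=0.39619, I(1.700)=0.39610
parabola through these three points peaks at t≈1.676 with I≈0.39619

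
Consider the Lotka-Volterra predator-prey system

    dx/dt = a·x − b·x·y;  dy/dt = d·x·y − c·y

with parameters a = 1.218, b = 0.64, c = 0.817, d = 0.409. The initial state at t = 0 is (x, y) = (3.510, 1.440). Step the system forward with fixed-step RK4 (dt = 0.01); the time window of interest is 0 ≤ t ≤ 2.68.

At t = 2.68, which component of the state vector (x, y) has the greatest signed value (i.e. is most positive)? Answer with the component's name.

t=0.000: state=(3.510, 1.440)
step 1 (dt=0.01): k1=(1.040, 0.891), k2=(1.032, 0.897), k3=(1.032, 0.897), k4=(1.023, 0.902); state += dt/6·(k1+2k2+2k3+k4)
t=0.010: state=(3.520, 1.449)
t=0.020: state=(3.530, 1.458)
t=0.030: state=(3.540, 1.467)
continuing one RK4 step at a time; state shown every 10 steps (Δt=0.1):
t=0.100: state=(3.605, 1.535)
t=0.200: state=(3.678, 1.642)
t=0.300: state=(3.726, 1.761)
t=0.400: state=(3.745, 1.891)
t=0.500: state=(3.732, 2.030)
t=0.600: state=(3.684, 2.178)
t=0.700: state=(3.603, 2.330)
t=0.800: state=(3.488, 2.482)
t=0.900: state=(3.345, 2.631)
t=1.000: state=(3.179, 2.771)
t=1.100: state=(2.995, 2.897)
t=1.200: state=(2.800, 3.006)
t=1.300: state=(2.602, 3.093)
t=1.400: state=(2.406, 3.158)
t=1.500: state=(2.217, 3.199)
t=1.600: state=(2.039, 3.216)
t=1.700: state=(1.875, 3.210)
t=1.800: state=(1.726, 3.184)
t=1.900: state=(1.592, 3.140)
t=2.000: state=(1.474, 3.081)
t=2.100: state=(1.370, 3.009)
t=2.200: state=(1.279, 2.927)
t=2.300: state=(1.202, 2.838)
t=2.400: state=(1.135, 2.743)
t=2.500: state=(1.079, 2.645)
t=2.600: state=(1.032, 2.545)
t=2.680: state=(1.001, 2.464)
compare at T: x=1.001, y=2.464

largest component: y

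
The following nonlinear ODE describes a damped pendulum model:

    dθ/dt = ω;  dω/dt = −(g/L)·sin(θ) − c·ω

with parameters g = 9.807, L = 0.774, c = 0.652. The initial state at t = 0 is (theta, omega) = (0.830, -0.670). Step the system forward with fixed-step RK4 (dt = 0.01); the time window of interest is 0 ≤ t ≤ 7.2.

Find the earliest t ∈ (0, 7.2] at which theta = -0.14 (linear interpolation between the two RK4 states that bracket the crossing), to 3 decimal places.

t=0.000: state=(0.830, -0.670)
step 1 (dt=0.01): k1=(-0.670, -8.913), k2=(-0.715, -8.855), k3=(-0.714, -8.854), k4=(-0.759, -8.794); state += dt/6·(k1+2k2+2k3+k4)
t=0.010: state=(0.823, -0.759)
t=0.020: state=(0.815, -0.846)
t=0.030: state=(0.806, -0.932)
continuing one RK4 step at a time; state shown every 25 steps (Δt=0.25):
t=0.250: state=(0.426, -2.344)
t=0.470: state=(-0.124, -2.402)
next step: t=0.480: state=(-0.148, -2.369) — theta has crossed -0.14
linear interpolation between t=0.470 (-0.12390) and t=0.480 (-0.14776) → t≈0.477

t = 0.477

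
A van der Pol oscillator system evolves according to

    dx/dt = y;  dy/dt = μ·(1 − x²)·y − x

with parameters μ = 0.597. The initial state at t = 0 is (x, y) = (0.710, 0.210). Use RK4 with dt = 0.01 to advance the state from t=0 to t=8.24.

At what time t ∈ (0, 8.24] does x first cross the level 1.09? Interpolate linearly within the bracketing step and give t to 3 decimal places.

t = 5.431

t=0.000: state=(0.710, 0.210)
step 1 (dt=0.01): k1=(0.210, -0.648), k2=(0.207, -0.650), k3=(0.207, -0.650), k4=(0.203, -0.652); state += dt/6·(k1+2k2+2k3+k4)
t=0.010: state=(0.712, 0.203)
t=0.020: state=(0.714, 0.197)
t=0.030: state=(0.716, 0.190)
continuing one RK4 step at a time; state shown every 50 steps (Δt=0.5):
t=0.500: state=(0.727, -0.152)
t=1.000: state=(0.554, -0.541)
t=1.500: state=(0.187, -0.921)
t=2.000: state=(-0.351, -1.197)
t=2.500: state=(-0.941, -1.066)
t=3.000: state=(-1.326, -0.418)
t=3.500: state=(-1.354, 0.280)
t=4.000: state=(-1.075, 0.818)
t=4.500: state=(-0.538, 1.336)
t=5.000: state=(0.267, 1.861)
t=5.430: state=(1.088, 1.807)
next step: t=5.440: state=(1.106, 1.794) — x has crossed 1.09
linear interpolation between t=5.430 (1.08819) and t=5.440 (1.10619) → t≈5.431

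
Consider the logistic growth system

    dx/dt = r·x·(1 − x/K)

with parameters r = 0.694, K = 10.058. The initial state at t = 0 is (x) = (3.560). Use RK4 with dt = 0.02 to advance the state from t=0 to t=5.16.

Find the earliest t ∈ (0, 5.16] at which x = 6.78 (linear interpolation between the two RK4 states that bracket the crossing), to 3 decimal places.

t = 1.914

t=0.000: state=(3.560)
step 1 (dt=0.02): k1=(1.596), k2=(1.599), k3=(1.599), k4=(1.603); state += dt/6·(k1+2k2+2k3+k4)
t=0.020: state=(3.592)
t=0.040: state=(3.624)
t=0.060: state=(3.656)
continuing one RK4 step at a time; state shown every 10 steps (Δt=0.2):
t=0.200: state=(3.885)
t=0.400: state=(4.221)
t=0.600: state=(4.564)
t=0.800: state=(4.912)
t=1.000: state=(5.261)
t=1.200: state=(5.607)
t=1.400: state=(5.949)
t=1.600: state=(6.281)
t=1.800: state=(6.602)
t=1.900: state=(6.758)
next step: t=1.920: state=(6.789) — x has crossed 6.78
linear interpolation between t=1.900 (6.75814) and t=1.920 (6.78884) → t≈1.914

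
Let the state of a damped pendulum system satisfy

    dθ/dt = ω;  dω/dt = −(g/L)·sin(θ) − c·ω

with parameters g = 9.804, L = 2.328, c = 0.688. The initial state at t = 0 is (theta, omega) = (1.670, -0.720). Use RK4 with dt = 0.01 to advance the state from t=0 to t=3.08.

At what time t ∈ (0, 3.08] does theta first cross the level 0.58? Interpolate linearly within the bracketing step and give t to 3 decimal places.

t = 0.641

t=0.000: state=(1.670, -0.720)
step 1 (dt=0.01): k1=(-0.720, -3.695), k2=(-0.738, -3.684), k3=(-0.738, -3.684), k4=(-0.757, -3.673); state += dt/6·(k1+2k2+2k3+k4)
t=0.010: state=(1.663, -0.757)
t=0.020: state=(1.655, -0.793)
t=0.030: state=(1.647, -0.830)
continuing one RK4 step at a time; state shown every 10 steps (Δt=0.1):
t=0.100: state=(1.580, -1.078)
t=0.200: state=(1.455, -1.413)
t=0.300: state=(1.298, -1.718)
t=0.400: state=(1.113, -1.983)
t=0.500: state=(0.903, -2.195)
t=0.600: state=(0.676, -2.338)
t=0.640: state=(0.582, -2.372)
next step: t=0.650: state=(0.558, -2.378) — theta has crossed 0.58
linear interpolation between t=0.640 (0.58187) and t=0.650 (0.55812) → t≈0.641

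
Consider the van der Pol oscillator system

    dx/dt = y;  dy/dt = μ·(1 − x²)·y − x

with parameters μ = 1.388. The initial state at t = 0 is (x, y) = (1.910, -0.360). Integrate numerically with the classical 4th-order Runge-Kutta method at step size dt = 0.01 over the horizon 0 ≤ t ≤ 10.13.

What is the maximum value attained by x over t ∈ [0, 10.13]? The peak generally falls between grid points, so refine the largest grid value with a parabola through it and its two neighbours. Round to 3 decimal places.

t=0.000: state=(1.910, -0.360)
step 1 (dt=0.01): k1=(-0.360, -0.587), k2=(-0.363, -0.578), k3=(-0.363, -0.578), k4=(-0.366, -0.569); state += dt/6·(k1+2k2+2k3+k4)
t=0.010: state=(1.906, -0.366)
t=0.020: state=(1.903, -0.371)
t=0.030: state=(1.899, -0.377)
continuing one RK4 step at a time; state shown every 50 steps (Δt=0.5):
t=0.500: state=(1.678, -0.546)
t=1.000: state=(1.363, -0.732)
t=1.500: state=(0.915, -1.114)
t=2.000: state=(0.148, -2.111)
t=2.500: state=(-1.236, -2.907)
t=3.000: state=(-2.000, -0.269)
t=3.500: state=(-1.917, 0.394)
t=4.000: state=(-1.677, 0.552)
t=4.500: state=(-1.359, 0.736)
t=5.000: state=(-0.909, 1.121)
t=5.500: state=(-0.136, 2.130)
t=6.000: state=(1.253, 2.888)
t=6.500: state=(2.002, 0.251)
t=7.000: state=(1.915, -0.397)
t=7.500: state=(1.674, -0.554)
t=8.000: state=(1.355, -0.739)
t=8.500: state=(0.903, -1.128)
t=9.000: state=(0.124, -2.147)
t=9.500: state=(-1.269, -2.867)
t=10.000: state=(-2.003, -0.234)
t=10.130: state=(-2.013, 0.066)
largest grid value and its neighbours: x(6.590)=2.01376, x(6.600)=2.01386, x(6.610)=2.01377
parabola through these three points peaks at t≈6.600 with x≈2.01386

max x = 2.014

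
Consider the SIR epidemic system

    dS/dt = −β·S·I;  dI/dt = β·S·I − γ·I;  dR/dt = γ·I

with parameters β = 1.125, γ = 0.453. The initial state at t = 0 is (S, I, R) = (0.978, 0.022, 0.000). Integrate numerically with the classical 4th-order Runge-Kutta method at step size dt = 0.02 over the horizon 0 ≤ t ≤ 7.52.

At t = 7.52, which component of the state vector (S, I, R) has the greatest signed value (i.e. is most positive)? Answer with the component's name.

t=0.000: state=(0.978, 0.022, 0.000)
step 1 (dt=0.02): k1=(-0.024, 0.014, 0.010), k2=(-0.024, 0.014, 0.010), k3=(-0.024, 0.014, 0.010), k4=(-0.025, 0.014, 0.010); state += dt/6·(k1+2k2+2k3+k4)
t=0.020: state=(0.978, 0.022, 0.000)
t=0.040: state=(0.977, 0.023, 0.000)
t=0.060: state=(0.977, 0.023, 0.001)
continuing one RK4 step at a time; state shown every 25 steps (Δt=0.5):
t=0.500: state=(0.964, 0.030, 0.006)
t=1.000: state=(0.945, 0.041, 0.014)
t=1.500: state=(0.919, 0.056, 0.025)
t=2.000: state=(0.887, 0.074, 0.039)
t=2.500: state=(0.846, 0.096, 0.059)
t=3.000: state=(0.796, 0.121, 0.083)
t=3.500: state=(0.737, 0.149, 0.114)
t=4.000: state=(0.673, 0.177, 0.151)
t=4.500: state=(0.605, 0.202, 0.193)
t=5.000: state=(0.537, 0.222, 0.242)
t=5.500: state=(0.472, 0.235, 0.293)
t=6.000: state=(0.413, 0.240, 0.347)
t=6.500: state=(0.361, 0.238, 0.401)
t=7.000: state=(0.316, 0.229, 0.454)
t=7.500: state=(0.279, 0.216, 0.505)
t=7.520: state=(0.278, 0.215, 0.507)
compare at T: S=0.278, I=0.215, R=0.507

largest component: R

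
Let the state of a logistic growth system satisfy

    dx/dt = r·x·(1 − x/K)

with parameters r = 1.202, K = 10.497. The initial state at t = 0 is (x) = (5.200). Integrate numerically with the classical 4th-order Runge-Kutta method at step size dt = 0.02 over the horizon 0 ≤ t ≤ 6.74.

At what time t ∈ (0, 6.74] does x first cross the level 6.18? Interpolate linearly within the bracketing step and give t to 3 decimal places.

t = 0.314

t=0.000: state=(5.200)
step 1 (dt=0.02): k1=(3.154), k2=(3.154), k3=(3.154), k4=(3.154); state += dt/6·(k1+2k2+2k3+k4)
t=0.020: state=(5.263)
t=0.040: state=(5.326)
t=0.060: state=(5.389)
t=0.300: state=(6.138)
next step: t=0.320: state=(6.199) — x has crossed 6.18
linear interpolation between t=0.300 (6.13765) and t=0.320 (6.19880) → t≈0.314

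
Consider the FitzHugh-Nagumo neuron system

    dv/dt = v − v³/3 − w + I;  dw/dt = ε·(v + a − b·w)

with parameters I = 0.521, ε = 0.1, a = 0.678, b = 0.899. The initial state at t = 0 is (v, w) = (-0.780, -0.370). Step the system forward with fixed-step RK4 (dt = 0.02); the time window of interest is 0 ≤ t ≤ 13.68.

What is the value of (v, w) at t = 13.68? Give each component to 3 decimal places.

(v, w) = (0.814, 1.388)

t=0.000: state=(-0.780, -0.370)
step 1 (dt=0.02): k1=(0.269, 0.023), k2=(0.270, 0.023), k3=(0.270, 0.023), k4=(0.271, 0.024); state += dt/6·(k1+2k2+2k3+k4)
t=0.020: state=(-0.775, -0.370)
t=0.040: state=(-0.769, -0.369)
t=0.060: state=(-0.764, -0.369)
continuing one RK4 step at a time; state shown every 25 steps (Δt=0.5):
t=0.500: state=(-0.632, -0.355)
t=1.000: state=(-0.443, -0.333)
t=1.500: state=(-0.177, -0.301)
t=2.000: state=(0.229, -0.254)
t=2.500: state=(0.826, -0.184)
t=3.000: state=(1.456, -0.086)
t=3.500: state=(1.795, 0.031)
t=4.000: state=(1.879, 0.154)
t=4.500: state=(1.868, 0.272)
t=5.000: state=(1.833, 0.384)
t=5.500: state=(1.790, 0.488)
t=6.000: state=(1.745, 0.587)
t=6.500: state=(1.699, 0.678)
t=7.000: state=(1.652, 0.763)
t=7.500: state=(1.605, 0.843)
t=8.000: state=(1.557, 0.916)
t=8.500: state=(1.509, 0.984)
t=9.000: state=(1.459, 1.046)
t=9.500: state=(1.407, 1.103)
t=10.000: state=(1.354, 1.156)
t=10.500: state=(1.299, 1.203)
t=11.000: state=(1.241, 1.245)
t=11.500: state=(1.178, 1.283)
t=12.000: state=(1.111, 1.316)
t=12.500: state=(1.037, 1.343)
t=13.000: state=(0.953, 1.366)
t=13.500: state=(0.854, 1.383)
t=13.680: state=(0.814, 1.388)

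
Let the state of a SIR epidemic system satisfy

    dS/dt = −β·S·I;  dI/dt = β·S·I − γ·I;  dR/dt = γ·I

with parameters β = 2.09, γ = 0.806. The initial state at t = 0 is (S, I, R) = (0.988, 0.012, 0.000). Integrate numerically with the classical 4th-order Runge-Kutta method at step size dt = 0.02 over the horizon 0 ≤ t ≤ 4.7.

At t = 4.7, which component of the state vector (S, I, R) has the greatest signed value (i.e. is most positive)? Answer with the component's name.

t=0.000: state=(0.988, 0.012, 0.000)
step 1 (dt=0.02): k1=(-0.025, 0.015, 0.010), k2=(-0.025, 0.015, 0.010), k3=(-0.025, 0.015, 0.010), k4=(-0.025, 0.015, 0.010); state += dt/6·(k1+2k2+2k3+k4)
t=0.020: state=(0.987, 0.012, 0.000)
t=0.040: state=(0.987, 0.013, 0.000)
t=0.060: state=(0.986, 0.013, 0.001)
continuing one RK4 step at a time; state shown every 10 steps (Δt=0.2):
t=0.200: state=(0.982, 0.015, 0.002)
t=0.400: state=(0.975, 0.020, 0.005)
t=0.600: state=(0.966, 0.025, 0.009)
t=0.800: state=(0.955, 0.032, 0.013)
t=1.000: state=(0.940, 0.041, 0.019)
t=1.200: state=(0.923, 0.051, 0.026)
t=1.400: state=(0.901, 0.064, 0.036)
t=1.600: state=(0.875, 0.078, 0.047)
t=1.800: state=(0.843, 0.096, 0.061)
t=2.000: state=(0.807, 0.115, 0.078)
t=2.200: state=(0.766, 0.136, 0.098)
t=2.400: state=(0.720, 0.158, 0.122)
t=2.600: state=(0.671, 0.180, 0.149)
t=2.800: state=(0.620, 0.200, 0.180)
t=3.000: state=(0.568, 0.219, 0.213)
t=3.200: state=(0.517, 0.233, 0.250)
t=3.400: state=(0.468, 0.244, 0.288)
t=3.600: state=(0.422, 0.250, 0.328)
t=3.800: state=(0.380, 0.252, 0.369)
t=4.000: state=(0.342, 0.249, 0.409)
t=4.200: state=(0.309, 0.243, 0.449)
t=4.400: state=(0.279, 0.233, 0.487)
t=4.600: state=(0.254, 0.222, 0.524)
t=4.700: state=(0.243, 0.216, 0.542)
compare at T: S=0.243, I=0.216, R=0.542

largest component: R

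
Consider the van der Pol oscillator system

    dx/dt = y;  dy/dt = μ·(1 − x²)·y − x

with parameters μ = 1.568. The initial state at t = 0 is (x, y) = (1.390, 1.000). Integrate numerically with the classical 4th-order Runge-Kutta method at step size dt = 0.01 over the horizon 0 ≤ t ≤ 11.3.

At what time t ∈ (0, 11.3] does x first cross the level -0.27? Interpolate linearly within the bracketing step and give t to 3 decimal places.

t = 2.338

t=0.000: state=(1.390, 1.000)
step 1 (dt=0.01): k1=(1.000, -2.852), k2=(0.986, -2.857), k3=(0.986, -2.857), k4=(0.971, -2.862); state += dt/6·(k1+2k2+2k3+k4)
t=0.010: state=(1.400, 0.971)
t=0.020: state=(1.409, 0.943)
t=0.030: state=(1.419, 0.914)
continuing one RK4 step at a time; state shown every 50 steps (Δt=0.5):
t=0.500: state=(1.575, -0.113)
t=1.000: state=(1.400, -0.531)
t=1.500: state=(1.055, -0.873)
t=2.000: state=(0.460, -1.637)
t=2.330: state=(-0.248, -2.734)
next step: t=2.340: state=(-0.276, -2.771) — x has crossed -0.27
linear interpolation between t=2.330 (-0.24819) and t=2.340 (-0.27572) → t≈2.338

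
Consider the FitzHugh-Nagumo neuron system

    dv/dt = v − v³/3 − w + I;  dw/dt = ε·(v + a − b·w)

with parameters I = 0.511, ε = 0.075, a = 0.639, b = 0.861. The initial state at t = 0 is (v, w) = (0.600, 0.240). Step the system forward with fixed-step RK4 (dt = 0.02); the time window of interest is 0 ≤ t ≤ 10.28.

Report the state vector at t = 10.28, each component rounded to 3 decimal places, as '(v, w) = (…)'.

(v, w) = (1.102, 1.284)

t=0.000: state=(0.600, 0.240)
step 1 (dt=0.02): k1=(0.799, 0.077), k2=(0.803, 0.078), k3=(0.803, 0.078), k4=(0.808, 0.079); state += dt/6·(k1+2k2+2k3+k4)
t=0.020: state=(0.616, 0.242)
t=0.040: state=(0.632, 0.243)
t=0.060: state=(0.649, 0.245)
continuing one RK4 step at a time; state shown every 25 steps (Δt=0.5):
t=0.500: state=(1.035, 0.286)
t=1.000: state=(1.427, 0.346)
t=1.500: state=(1.643, 0.416)
t=2.000: state=(1.715, 0.489)
t=2.500: state=(1.719, 0.560)
t=3.000: state=(1.699, 0.629)
t=3.500: state=(1.669, 0.695)
t=4.000: state=(1.635, 0.757)
t=4.500: state=(1.600, 0.817)
t=5.000: state=(1.564, 0.873)
t=5.500: state=(1.527, 0.926)
t=6.000: state=(1.489, 0.975)
t=6.500: state=(1.451, 1.022)
t=7.000: state=(1.411, 1.066)
t=7.500: state=(1.370, 1.107)
t=8.000: state=(1.328, 1.145)
t=8.500: state=(1.283, 1.181)
t=9.000: state=(1.237, 1.213)
t=9.500: state=(1.187, 1.243)
t=10.000: state=(1.134, 1.270)
t=10.280: state=(1.102, 1.284)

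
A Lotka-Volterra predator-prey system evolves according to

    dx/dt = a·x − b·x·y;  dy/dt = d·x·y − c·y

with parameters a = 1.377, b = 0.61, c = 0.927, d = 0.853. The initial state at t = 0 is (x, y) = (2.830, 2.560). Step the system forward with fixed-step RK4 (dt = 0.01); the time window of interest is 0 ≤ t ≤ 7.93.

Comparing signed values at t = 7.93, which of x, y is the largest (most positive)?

t=0.000: state=(2.830, 2.560)
step 1 (dt=0.01): k1=(-0.522, 3.807), k2=(-0.555, 3.829), k3=(-0.555, 3.829), k4=(-0.587, 3.851); state += dt/6·(k1+2k2+2k3+k4)
t=0.010: state=(2.824, 2.598)
t=0.020: state=(2.818, 2.637)
t=0.030: state=(2.811, 2.676)
continuing one RK4 step at a time; state shown every 50 steps (Δt=0.5):
t=0.500: state=(1.881, 4.579)
t=1.000: state=(0.822, 5.000)
t=1.500: state=(0.407, 4.022)
t=2.000: state=(0.283, 2.915)
t=2.500: state=(0.266, 2.056)
t=3.000: state=(0.311, 1.460)
t=3.500: state=(0.423, 1.071)
t=4.000: state=(0.632, 0.840)
t=4.500: state=(0.992, 0.742)
t=5.000: state=(1.568, 0.799)
t=5.500: state=(2.344, 1.153)
t=6.000: state=(2.852, 2.259)
t=6.500: state=(2.102, 4.293)
t=7.000: state=(0.947, 5.074)
t=7.500: state=(0.448, 4.215)
t=7.930: state=(0.305, 3.233)
compare at T: x=0.305, y=3.233

largest component: y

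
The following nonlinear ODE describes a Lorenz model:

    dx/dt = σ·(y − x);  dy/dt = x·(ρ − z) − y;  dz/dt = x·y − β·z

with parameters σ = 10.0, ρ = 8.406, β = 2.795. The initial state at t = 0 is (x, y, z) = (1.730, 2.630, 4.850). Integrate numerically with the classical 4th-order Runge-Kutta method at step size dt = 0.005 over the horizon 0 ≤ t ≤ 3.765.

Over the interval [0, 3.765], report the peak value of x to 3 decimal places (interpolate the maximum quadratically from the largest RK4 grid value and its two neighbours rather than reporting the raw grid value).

max x = 6.111

t=0.000: state=(1.730, 2.630, 4.850)
step 1 (dt=0.005): k1=(9.000, 3.522, -9.006), k2=(8.863, 3.633, -8.868), k3=(8.869, 3.630, -8.870), k4=(8.738, 3.740, -8.733); state += dt/6·(k1+2k2+2k3+k4)
t=0.005: state=(1.774, 2.648, 4.806)
t=0.010: state=(1.817, 2.667, 4.763)
t=0.015: state=(1.859, 2.688, 4.721)
continuing one RK4 step at a time; state shown every 40 steps (Δt=0.2):
t=0.200: state=(3.227, 4.044, 4.088)
t=0.400: state=(5.109, 6.054, 5.742)
t=0.600: state=(6.093, 5.932, 8.897)
t=0.800: state=(4.774, 3.919, 9.155)
t=1.000: state=(3.569, 3.286, 7.360)
t=1.200: state=(3.577, 3.826, 6.086)
t=1.400: state=(4.370, 4.854, 6.155)
t=1.600: state=(5.176, 5.403, 7.426)
t=1.800: state=(5.083, 4.796, 8.354)
t=2.000: state=(4.390, 4.080, 7.927)
t=2.200: state=(4.054, 4.039, 7.081)
t=2.400: state=(4.273, 4.475, 6.748)
t=2.600: state=(4.706, 4.892, 7.130)
t=2.800: state=(4.873, 4.841, 7.712)
t=3.000: state=(4.641, 4.478, 7.804)
t=3.200: state=(4.371, 4.290, 7.447)
t=3.400: state=(4.353, 4.409, 7.139)
t=3.600: state=(4.535, 4.639, 7.173)
t=3.765: state=(4.673, 4.725, 7.390)
largest grid value and its neighbours: x(0.575)=6.11044, x(0.580)=6.11071, x(0.585)=6.10912
parabola through these three points peaks at t≈0.578 with x≈6.11083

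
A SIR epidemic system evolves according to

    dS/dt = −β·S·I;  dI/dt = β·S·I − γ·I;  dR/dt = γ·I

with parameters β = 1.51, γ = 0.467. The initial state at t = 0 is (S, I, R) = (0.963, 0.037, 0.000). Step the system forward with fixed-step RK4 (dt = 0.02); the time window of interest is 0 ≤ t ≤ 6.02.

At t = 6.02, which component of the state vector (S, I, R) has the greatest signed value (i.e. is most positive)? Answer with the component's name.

largest component: R

t=0.000: state=(0.963, 0.037, 0.000)
step 1 (dt=0.02): k1=(-0.054, 0.037, 0.017), k2=(-0.054, 0.037, 0.017), k3=(-0.054, 0.037, 0.017), k4=(-0.055, 0.037, 0.018); state += dt/6·(k1+2k2+2k3+k4)
t=0.020: state=(0.962, 0.038, 0.000)
t=0.040: state=(0.961, 0.038, 0.001)
t=0.060: state=(0.960, 0.039, 0.001)
continuing one RK4 step at a time; state shown every 10 steps (Δt=0.2):
t=0.200: state=(0.951, 0.045, 0.004)
t=0.400: state=(0.937, 0.055, 0.008)
t=0.600: state=(0.920, 0.066, 0.014)
t=0.800: state=(0.900, 0.079, 0.021)
t=1.000: state=(0.877, 0.094, 0.029)
t=1.200: state=(0.851, 0.111, 0.038)
t=1.400: state=(0.820, 0.130, 0.050)
t=1.600: state=(0.786, 0.151, 0.063)
t=1.800: state=(0.749, 0.174, 0.078)
t=2.000: state=(0.708, 0.197, 0.095)
t=2.200: state=(0.665, 0.221, 0.115)
t=2.400: state=(0.619, 0.244, 0.136)
t=2.600: state=(0.574, 0.266, 0.160)
t=2.800: state=(0.528, 0.286, 0.186)
t=3.000: state=(0.483, 0.304, 0.214)
t=3.200: state=(0.439, 0.318, 0.243)
t=3.400: state=(0.398, 0.329, 0.273)
t=3.600: state=(0.360, 0.336, 0.304)
t=3.800: state=(0.325, 0.339, 0.336)
t=4.000: state=(0.294, 0.339, 0.367)
t=4.200: state=(0.265, 0.336, 0.399)
t=4.400: state=(0.240, 0.330, 0.430)
t=4.600: state=(0.217, 0.322, 0.460)
t=4.800: state=(0.197, 0.312, 0.490)
t=5.000: state=(0.180, 0.301, 0.519)
t=5.200: state=(0.165, 0.289, 0.546)
t=5.400: state=(0.151, 0.276, 0.573)
t=5.600: state=(0.139, 0.263, 0.598)
t=5.800: state=(0.129, 0.249, 0.622)
t=6.000: state=(0.120, 0.236, 0.644)
t=6.020: state=(0.119, 0.234, 0.647)
compare at T: S=0.119, I=0.234, R=0.647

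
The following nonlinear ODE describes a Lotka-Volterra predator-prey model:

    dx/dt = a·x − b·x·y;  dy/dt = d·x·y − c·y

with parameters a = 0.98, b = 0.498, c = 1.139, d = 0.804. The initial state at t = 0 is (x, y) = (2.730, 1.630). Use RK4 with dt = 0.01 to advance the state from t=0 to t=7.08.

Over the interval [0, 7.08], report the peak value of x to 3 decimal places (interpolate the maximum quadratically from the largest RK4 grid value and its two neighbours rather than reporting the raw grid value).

t=0.000: state=(2.730, 1.630)
step 1 (dt=0.01): k1=(0.459, 1.721), k2=(0.448, 1.733), k3=(0.448, 1.733), k4=(0.437, 1.745); state += dt/6·(k1+2k2+2k3+k4)
t=0.010: state=(2.734, 1.647)
t=0.020: state=(2.739, 1.665)
t=0.030: state=(2.743, 1.683)
continuing one RK4 step at a time; state shown every 25 steps (Δt=0.25):
t=0.250: state=(2.763, 2.136)
t=0.500: state=(2.605, 2.765)
t=0.750: state=(2.265, 3.401)
t=1.000: state=(1.836, 3.865)
t=1.250: state=(1.430, 4.032)
t=1.500: state=(1.112, 3.909)
t=1.750: state=(0.889, 3.590)
t=2.000: state=(0.745, 3.179)
t=2.250: state=(0.658, 2.751)
t=2.500: state=(0.612, 2.350)
t=2.750: state=(0.597, 1.995)
t=3.000: state=(0.607, 1.693)
t=3.250: state=(0.638, 1.443)
t=3.500: state=(0.690, 1.240)
t=3.750: state=(0.764, 1.079)
t=4.000: state=(0.860, 0.955)
t=4.250: state=(0.981, 0.864)
t=4.500: state=(1.131, 0.803)
t=4.750: state=(1.310, 0.772)
t=5.000: state=(1.521, 0.771)
t=5.250: state=(1.762, 0.806)
t=5.500: state=(2.027, 0.887)
t=5.750: state=(2.300, 1.031)
t=6.000: state=(2.550, 1.264)
t=6.250: state=(2.727, 1.618)
t=6.500: state=(2.765, 2.120)
t=6.750: state=(2.611, 2.747)
t=7.000: state=(2.276, 3.385)
t=7.080: state=(2.143, 3.562)
largest grid value and its neighbours: x(6.420)=2.77172, x(6.430)=2.77191, x(6.440)=2.77181
parabola through these three points peaks at t≈6.431 with x≈2.77192

max x = 2.772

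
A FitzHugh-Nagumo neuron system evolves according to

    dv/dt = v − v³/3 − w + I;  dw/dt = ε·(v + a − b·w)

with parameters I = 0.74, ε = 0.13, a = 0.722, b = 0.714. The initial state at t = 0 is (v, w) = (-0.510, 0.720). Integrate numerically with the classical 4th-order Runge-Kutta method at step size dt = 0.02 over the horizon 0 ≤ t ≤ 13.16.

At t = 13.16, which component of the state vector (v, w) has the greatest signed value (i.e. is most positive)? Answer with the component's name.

largest component: v

t=0.000: state=(-0.510, 0.720)
step 1 (dt=0.02): k1=(-0.446, -0.039), k2=(-0.449, -0.040), k3=(-0.449, -0.040), k4=(-0.452, -0.040); state += dt/6·(k1+2k2+2k3+k4)
t=0.020: state=(-0.519, 0.719)
t=0.040: state=(-0.528, 0.718)
t=0.060: state=(-0.537, 0.718)
continuing one RK4 step at a time; state shown every 25 steps (Δt=0.5):
t=0.500: state=(-0.766, 0.693)
t=1.000: state=(-1.059, 0.649)
t=1.500: state=(-1.310, 0.590)
t=2.000: state=(-1.462, 0.521)
t=2.500: state=(-1.522, 0.448)
t=3.000: state=(-1.527, 0.376)
t=3.500: state=(-1.505, 0.309)
t=4.000: state=(-1.468, 0.246)
t=4.500: state=(-1.425, 0.189)
t=5.000: state=(-1.378, 0.137)
t=5.500: state=(-1.328, 0.091)
t=6.000: state=(-1.276, 0.050)
t=6.500: state=(-1.221, 0.014)
t=7.000: state=(-1.164, -0.016)
t=7.500: state=(-1.103, -0.042)
t=8.000: state=(-1.037, -0.062)
t=8.500: state=(-0.965, -0.077)
t=9.000: state=(-0.885, -0.086)
t=9.500: state=(-0.791, -0.090)
t=10.000: state=(-0.678, -0.087)
t=10.500: state=(-0.533, -0.076)
t=11.000: state=(-0.335, -0.054)
t=11.500: state=(-0.044, -0.019)
t=12.000: state=(0.401, 0.039)
t=12.500: state=(1.012, 0.127)
t=13.000: state=(1.555, 0.250)
t=13.160: state=(1.664, 0.295)
compare at T: v=1.664, w=0.295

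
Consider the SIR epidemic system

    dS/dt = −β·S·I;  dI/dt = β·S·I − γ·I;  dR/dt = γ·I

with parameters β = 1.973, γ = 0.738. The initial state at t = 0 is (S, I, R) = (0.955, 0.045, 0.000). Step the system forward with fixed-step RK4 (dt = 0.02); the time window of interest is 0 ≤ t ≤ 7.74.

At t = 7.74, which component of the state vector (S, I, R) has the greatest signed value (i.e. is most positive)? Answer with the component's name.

largest component: R

t=0.000: state=(0.955, 0.045, 0.000)
step 1 (dt=0.02): k1=(-0.085, 0.052, 0.033), k2=(-0.086, 0.052, 0.034), k3=(-0.086, 0.052, 0.034), k4=(-0.087, 0.053, 0.034); state += dt/6·(k1+2k2+2k3+k4)
t=0.020: state=(0.953, 0.046, 0.001)
t=0.040: state=(0.952, 0.047, 0.001)
t=0.060: state=(0.950, 0.048, 0.002)
continuing one RK4 step at a time; state shown every 25 steps (Δt=0.5):
t=0.500: state=(0.900, 0.078, 0.022)
t=1.000: state=(0.815, 0.126, 0.059)
t=1.500: state=(0.700, 0.184, 0.116)
t=2.000: state=(0.568, 0.238, 0.195)
t=2.500: state=(0.441, 0.270, 0.289)
t=3.000: state=(0.336, 0.273, 0.390)
t=3.500: state=(0.259, 0.253, 0.488)
t=4.000: state=(0.205, 0.220, 0.575)
t=4.500: state=(0.168, 0.182, 0.649)
t=5.000: state=(0.143, 0.147, 0.710)
t=5.500: state=(0.126, 0.116, 0.758)
t=6.000: state=(0.114, 0.090, 0.796)
t=6.500: state=(0.105, 0.069, 0.826)
t=7.000: state=(0.099, 0.053, 0.848)
t=7.500: state=(0.095, 0.040, 0.865)
t=7.740: state=(0.093, 0.035, 0.872)
compare at T: S=0.093, I=0.035, R=0.872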